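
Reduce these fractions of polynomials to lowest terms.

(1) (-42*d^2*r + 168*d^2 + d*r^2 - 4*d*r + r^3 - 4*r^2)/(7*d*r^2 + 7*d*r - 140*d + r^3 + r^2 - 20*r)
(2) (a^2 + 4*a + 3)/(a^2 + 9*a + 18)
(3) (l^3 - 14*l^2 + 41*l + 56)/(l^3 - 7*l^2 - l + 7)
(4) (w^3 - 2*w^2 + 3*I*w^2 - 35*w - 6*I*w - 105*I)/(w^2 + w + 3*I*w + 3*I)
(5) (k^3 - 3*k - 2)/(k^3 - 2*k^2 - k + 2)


(1) = (-6*d + r)/(r + 5)
(2) = (a + 1)/(a + 6)
(3) = (l - 8)/(l - 1)
(4) = (w^2 - 2*w - 35)/(w + 1)
(5) = (k + 1)/(k - 1)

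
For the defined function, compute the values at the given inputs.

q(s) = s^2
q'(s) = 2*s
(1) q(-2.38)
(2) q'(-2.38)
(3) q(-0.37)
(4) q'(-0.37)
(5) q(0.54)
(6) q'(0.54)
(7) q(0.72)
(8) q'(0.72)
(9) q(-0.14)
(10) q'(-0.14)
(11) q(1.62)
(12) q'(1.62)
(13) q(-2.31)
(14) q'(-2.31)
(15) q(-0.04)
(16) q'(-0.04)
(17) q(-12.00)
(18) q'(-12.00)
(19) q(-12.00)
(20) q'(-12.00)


(1) = 5.66
(2) = -4.76
(3) = 0.14
(4) = -0.74
(5) = 0.29
(6) = 1.08
(7) = 0.52
(8) = 1.44
(9) = 0.02
(10) = -0.28
(11) = 2.62
(12) = 3.24
(13) = 5.34
(14) = -4.62
(15) = 0.00
(16) = -0.08
(17) = 144.00
(18) = -24.00
(19) = 144.00
(20) = -24.00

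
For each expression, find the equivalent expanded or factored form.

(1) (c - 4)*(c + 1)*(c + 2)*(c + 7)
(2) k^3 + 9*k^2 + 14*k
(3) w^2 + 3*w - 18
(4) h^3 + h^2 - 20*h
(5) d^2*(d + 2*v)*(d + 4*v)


(1) = c^4 + 6*c^3 - 17*c^2 - 78*c - 56
(2) = k*(k + 2)*(k + 7)
(3) = (w - 3)*(w + 6)
(4) = h*(h - 4)*(h + 5)
(5) = d^4 + 6*d^3*v + 8*d^2*v^2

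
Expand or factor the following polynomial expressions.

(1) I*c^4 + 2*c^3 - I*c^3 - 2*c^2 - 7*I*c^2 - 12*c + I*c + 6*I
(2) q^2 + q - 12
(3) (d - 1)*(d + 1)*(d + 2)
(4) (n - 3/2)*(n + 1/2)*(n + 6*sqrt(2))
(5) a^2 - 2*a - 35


(1) = (c - 3)*(c + 2)*(c - I)*(I*c + 1)
(2) = (q - 3)*(q + 4)
(3) = d^3 + 2*d^2 - d - 2
(4) = n^3 - n^2 + 6*sqrt(2)*n^2 - 6*sqrt(2)*n - 3*n/4 - 9*sqrt(2)/2
(5) = (a - 7)*(a + 5)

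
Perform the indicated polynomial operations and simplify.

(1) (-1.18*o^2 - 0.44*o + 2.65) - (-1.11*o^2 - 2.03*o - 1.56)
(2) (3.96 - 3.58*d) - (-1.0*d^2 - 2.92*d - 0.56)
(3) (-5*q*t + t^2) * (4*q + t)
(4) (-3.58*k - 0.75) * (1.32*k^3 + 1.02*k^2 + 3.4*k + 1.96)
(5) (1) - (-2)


(1) = -0.07*o^2 + 1.59*o + 4.21
(2) = 1.0*d^2 - 0.66*d + 4.52
(3) = -20*q^2*t - q*t^2 + t^3
(4) = -4.7256*k^4 - 4.6416*k^3 - 12.937*k^2 - 9.5668*k - 1.47
(5) = 3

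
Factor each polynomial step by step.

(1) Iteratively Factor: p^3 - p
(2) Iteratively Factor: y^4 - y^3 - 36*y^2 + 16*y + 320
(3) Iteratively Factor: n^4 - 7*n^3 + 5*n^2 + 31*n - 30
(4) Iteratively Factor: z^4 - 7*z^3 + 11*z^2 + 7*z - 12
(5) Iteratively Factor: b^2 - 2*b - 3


(1) = (p - 1)*(p^2 + p) = p*(p - 1)*(p + 1)
(2) = (y + 4)*(y^3 - 5*y^2 - 16*y + 80) = (y - 5)*(y + 4)*(y^2 - 16) = (y - 5)*(y + 4)^2*(y - 4)
(3) = (n - 1)*(n^3 - 6*n^2 - n + 30) = (n - 1)*(n + 2)*(n^2 - 8*n + 15) = (n - 5)*(n - 1)*(n + 2)*(n - 3)
(4) = (z + 1)*(z^3 - 8*z^2 + 19*z - 12) = (z - 1)*(z + 1)*(z^2 - 7*z + 12) = (z - 3)*(z - 1)*(z + 1)*(z - 4)
(5) = (b + 1)*(b - 3)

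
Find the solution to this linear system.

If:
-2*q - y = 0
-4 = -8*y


Then:
q = -1/4
y = 1/2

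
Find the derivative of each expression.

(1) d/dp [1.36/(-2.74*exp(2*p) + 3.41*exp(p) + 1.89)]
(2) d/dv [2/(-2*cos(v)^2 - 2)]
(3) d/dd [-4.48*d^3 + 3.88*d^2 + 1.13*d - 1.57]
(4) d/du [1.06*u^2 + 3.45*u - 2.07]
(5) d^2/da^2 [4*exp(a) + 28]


(1) = (7.4528*exp(p) - 4.6376)*exp(p)/(-2.74*exp(2*p) + 3.41*exp(p) + 1.89)^2
(2) = -4*sin(2*v)/(cos(2*v) + 3)^2
(3) = -13.44*d^2 + 7.76*d + 1.13
(4) = 2.12*u + 3.45
(5) = 4*exp(a)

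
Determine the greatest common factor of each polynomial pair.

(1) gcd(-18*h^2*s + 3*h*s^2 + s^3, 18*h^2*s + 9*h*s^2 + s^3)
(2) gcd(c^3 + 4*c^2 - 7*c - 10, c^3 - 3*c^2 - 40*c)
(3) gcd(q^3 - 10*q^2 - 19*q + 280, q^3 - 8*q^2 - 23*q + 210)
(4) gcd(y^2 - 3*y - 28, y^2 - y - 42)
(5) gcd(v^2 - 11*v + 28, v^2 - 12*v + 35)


(1) = 6*h*s + s^2
(2) = gcd((c - 2)*(c + 1)*(c + 5), c*(c - 8)*(c + 5)) = c + 5
(3) = gcd((q - 8)*(q - 7)*(q + 5), (q - 7)*(q - 6)*(q + 5)) = q^2 - 2*q - 35
(4) = gcd((y - 7)*(y + 4), (y - 7)*(y + 6)) = y - 7
(5) = gcd((v - 7)*(v - 4), (v - 7)*(v - 5)) = v - 7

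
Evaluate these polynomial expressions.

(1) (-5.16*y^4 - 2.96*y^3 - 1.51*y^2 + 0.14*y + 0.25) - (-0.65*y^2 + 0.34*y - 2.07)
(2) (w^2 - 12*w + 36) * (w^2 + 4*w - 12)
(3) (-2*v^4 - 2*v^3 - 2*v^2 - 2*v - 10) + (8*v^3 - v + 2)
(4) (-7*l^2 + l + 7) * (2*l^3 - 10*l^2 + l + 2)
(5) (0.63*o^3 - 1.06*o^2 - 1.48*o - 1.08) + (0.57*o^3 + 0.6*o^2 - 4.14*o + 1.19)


(1) = -5.16*y^4 - 2.96*y^3 - 0.86*y^2 - 0.2*y + 2.32
(2) = w^4 - 8*w^3 - 24*w^2 + 288*w - 432
(3) = -2*v^4 + 6*v^3 - 2*v^2 - 3*v - 8
(4) = -14*l^5 + 72*l^4 - 3*l^3 - 83*l^2 + 9*l + 14
(5) = 1.2*o^3 - 0.46*o^2 - 5.62*o + 0.11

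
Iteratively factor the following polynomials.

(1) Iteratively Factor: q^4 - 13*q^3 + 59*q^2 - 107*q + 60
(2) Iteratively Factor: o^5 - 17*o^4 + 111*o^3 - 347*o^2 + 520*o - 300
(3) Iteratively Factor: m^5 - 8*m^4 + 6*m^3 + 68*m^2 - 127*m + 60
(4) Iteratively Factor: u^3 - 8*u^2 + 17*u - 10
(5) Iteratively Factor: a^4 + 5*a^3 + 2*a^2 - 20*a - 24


(1) = (q - 3)*(q^3 - 10*q^2 + 29*q - 20) = (q - 4)*(q - 3)*(q^2 - 6*q + 5) = (q - 5)*(q - 4)*(q - 3)*(q - 1)
(2) = (o - 3)*(o^4 - 14*o^3 + 69*o^2 - 140*o + 100) = (o - 5)*(o - 3)*(o^3 - 9*o^2 + 24*o - 20) = (o - 5)*(o - 3)*(o - 2)*(o^2 - 7*o + 10) = (o - 5)*(o - 3)*(o - 2)^2*(o - 5)
(3) = (m + 3)*(m^4 - 11*m^3 + 39*m^2 - 49*m + 20) = (m - 1)*(m + 3)*(m^3 - 10*m^2 + 29*m - 20) = (m - 4)*(m - 1)*(m + 3)*(m^2 - 6*m + 5) = (m - 4)*(m - 1)^2*(m + 3)*(m - 5)
(4) = (u - 2)*(u^2 - 6*u + 5) = (u - 5)*(u - 2)*(u - 1)
(5) = (a - 2)*(a^3 + 7*a^2 + 16*a + 12) = (a - 2)*(a + 3)*(a^2 + 4*a + 4) = (a - 2)*(a + 2)*(a + 3)*(a + 2)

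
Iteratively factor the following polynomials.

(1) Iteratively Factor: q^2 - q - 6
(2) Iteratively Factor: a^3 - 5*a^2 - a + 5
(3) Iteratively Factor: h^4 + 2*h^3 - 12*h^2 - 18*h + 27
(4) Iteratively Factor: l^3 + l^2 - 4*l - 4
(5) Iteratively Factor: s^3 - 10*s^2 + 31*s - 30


(1) = (q + 2)*(q - 3)
(2) = (a + 1)*(a^2 - 6*a + 5) = (a - 1)*(a + 1)*(a - 5)
(3) = (h - 1)*(h^3 + 3*h^2 - 9*h - 27) = (h - 3)*(h - 1)*(h^2 + 6*h + 9) = (h - 3)*(h - 1)*(h + 3)*(h + 3)
(4) = (l + 2)*(l^2 - l - 2) = (l - 2)*(l + 2)*(l + 1)
(5) = (s - 3)*(s^2 - 7*s + 10) = (s - 3)*(s - 2)*(s - 5)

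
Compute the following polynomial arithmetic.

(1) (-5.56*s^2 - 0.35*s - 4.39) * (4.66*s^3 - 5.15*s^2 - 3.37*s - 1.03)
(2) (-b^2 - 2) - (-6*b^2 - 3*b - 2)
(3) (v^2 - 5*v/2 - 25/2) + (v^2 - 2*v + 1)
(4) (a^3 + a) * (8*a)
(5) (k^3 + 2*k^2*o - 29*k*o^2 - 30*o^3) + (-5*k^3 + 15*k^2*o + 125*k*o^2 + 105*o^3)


(1) = -25.9096*s^5 + 27.003*s^4 + 0.0823*s^3 + 29.5148*s^2 + 15.1548*s + 4.5217
(2) = 5*b^2 + 3*b
(3) = 2*v^2 - 9*v/2 - 23/2
(4) = 8*a^4 + 8*a^2
(5) = -4*k^3 + 17*k^2*o + 96*k*o^2 + 75*o^3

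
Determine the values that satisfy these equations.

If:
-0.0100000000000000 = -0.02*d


Then:
d = 0.50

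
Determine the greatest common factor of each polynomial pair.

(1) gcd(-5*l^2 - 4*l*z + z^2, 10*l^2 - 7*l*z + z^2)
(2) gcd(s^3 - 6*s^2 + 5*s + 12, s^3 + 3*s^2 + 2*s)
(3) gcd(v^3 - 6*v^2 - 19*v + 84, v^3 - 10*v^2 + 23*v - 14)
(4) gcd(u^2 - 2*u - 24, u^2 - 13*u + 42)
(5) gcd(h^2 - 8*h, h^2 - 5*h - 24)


(1) = gcd((-5*l + z)*(l + z), (-5*l + z)*(-2*l + z)) = -5*l + z
(2) = gcd((s - 4)*(s - 3)*(s + 1), s*(s + 1)*(s + 2)) = s + 1
(3) = gcd((v - 7)*(v - 3)*(v + 4), (v - 7)*(v - 2)*(v - 1)) = v - 7
(4) = gcd((u - 6)*(u + 4), (u - 7)*(u - 6)) = u - 6
(5) = gcd(h*(h - 8), (h - 8)*(h + 3)) = h - 8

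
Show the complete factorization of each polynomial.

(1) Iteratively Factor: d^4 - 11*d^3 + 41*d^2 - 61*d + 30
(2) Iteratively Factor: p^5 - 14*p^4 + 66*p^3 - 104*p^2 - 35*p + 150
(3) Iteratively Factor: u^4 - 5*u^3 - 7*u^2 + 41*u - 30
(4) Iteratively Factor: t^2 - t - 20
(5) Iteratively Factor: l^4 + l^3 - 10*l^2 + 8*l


(1) = (d - 2)*(d^3 - 9*d^2 + 23*d - 15) = (d - 5)*(d - 2)*(d^2 - 4*d + 3) = (d - 5)*(d - 2)*(d - 1)*(d - 3)
(2) = (p - 5)*(p^4 - 9*p^3 + 21*p^2 + p - 30) = (p - 5)*(p - 2)*(p^3 - 7*p^2 + 7*p + 15) = (p - 5)^2*(p - 2)*(p^2 - 2*p - 3) = (p - 5)^2*(p - 3)*(p - 2)*(p + 1)
(3) = (u + 3)*(u^3 - 8*u^2 + 17*u - 10) = (u - 2)*(u + 3)*(u^2 - 6*u + 5) = (u - 5)*(u - 2)*(u + 3)*(u - 1)
(4) = (t - 5)*(t + 4)
(5) = (l + 4)*(l^3 - 3*l^2 + 2*l) = (l - 2)*(l + 4)*(l^2 - l) = (l - 2)*(l - 1)*(l + 4)*(l)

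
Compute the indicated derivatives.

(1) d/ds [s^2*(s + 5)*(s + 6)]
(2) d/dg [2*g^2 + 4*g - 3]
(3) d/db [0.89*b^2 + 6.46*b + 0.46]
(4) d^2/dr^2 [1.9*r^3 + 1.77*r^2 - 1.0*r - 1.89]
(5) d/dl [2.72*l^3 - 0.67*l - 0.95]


(1) = s*(4*s^2 + 33*s + 60)
(2) = 4*g + 4
(3) = 1.78*b + 6.46
(4) = 11.4*r + 3.54
(5) = 8.16*l^2 - 0.67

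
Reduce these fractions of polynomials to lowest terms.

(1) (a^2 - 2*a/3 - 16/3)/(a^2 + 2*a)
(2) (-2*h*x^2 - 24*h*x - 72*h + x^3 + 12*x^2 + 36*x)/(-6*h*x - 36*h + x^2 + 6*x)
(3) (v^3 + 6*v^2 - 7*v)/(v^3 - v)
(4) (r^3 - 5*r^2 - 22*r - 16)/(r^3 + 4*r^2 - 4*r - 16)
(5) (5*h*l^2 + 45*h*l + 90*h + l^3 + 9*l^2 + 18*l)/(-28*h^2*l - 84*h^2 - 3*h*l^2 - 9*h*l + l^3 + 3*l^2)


(1) = (3*a - 8)/(3*a)
(2) = (-2*h*x - 12*h + x^2 + 6*x)/(-6*h + x)
(3) = (v + 7)/(v + 1)
(4) = (r^2 - 7*r - 8)/(r^2 + 2*r - 8)
(5) = (-5*h*l - 30*h - l^2 - 6*l)/(28*h^2 + 3*h*l - l^2)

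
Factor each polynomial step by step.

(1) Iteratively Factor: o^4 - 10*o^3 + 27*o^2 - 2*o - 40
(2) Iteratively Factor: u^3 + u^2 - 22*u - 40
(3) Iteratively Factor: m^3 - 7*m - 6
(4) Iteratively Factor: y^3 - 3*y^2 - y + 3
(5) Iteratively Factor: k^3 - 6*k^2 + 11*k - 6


(1) = (o + 1)*(o^3 - 11*o^2 + 38*o - 40) = (o - 2)*(o + 1)*(o^2 - 9*o + 20) = (o - 5)*(o - 2)*(o + 1)*(o - 4)
(2) = (u + 2)*(u^2 - u - 20) = (u - 5)*(u + 2)*(u + 4)
(3) = (m + 1)*(m^2 - m - 6) = (m - 3)*(m + 1)*(m + 2)
(4) = (y - 1)*(y^2 - 2*y - 3) = (y - 1)*(y + 1)*(y - 3)
(5) = (k - 1)*(k^2 - 5*k + 6) = (k - 3)*(k - 1)*(k - 2)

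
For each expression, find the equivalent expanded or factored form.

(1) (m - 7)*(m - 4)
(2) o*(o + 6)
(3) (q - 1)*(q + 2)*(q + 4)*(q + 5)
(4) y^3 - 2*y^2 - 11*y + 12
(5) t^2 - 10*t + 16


(1) = m^2 - 11*m + 28
(2) = o^2 + 6*o
(3) = q^4 + 10*q^3 + 27*q^2 + 2*q - 40
(4) = (y - 4)*(y - 1)*(y + 3)
(5) = (t - 8)*(t - 2)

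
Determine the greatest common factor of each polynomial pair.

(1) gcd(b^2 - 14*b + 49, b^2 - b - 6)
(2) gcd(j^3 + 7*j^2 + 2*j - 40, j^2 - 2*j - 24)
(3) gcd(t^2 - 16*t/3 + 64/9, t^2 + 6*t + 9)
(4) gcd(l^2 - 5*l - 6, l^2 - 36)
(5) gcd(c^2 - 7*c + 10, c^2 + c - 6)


(1) = gcd((b - 7)^2, (b - 3)*(b + 2)) = 1
(2) = j + 4
(3) = 1
(4) = gcd((l - 6)*(l + 1), (l - 6)*(l + 6)) = l - 6
(5) = gcd((c - 5)*(c - 2), (c - 2)*(c + 3)) = c - 2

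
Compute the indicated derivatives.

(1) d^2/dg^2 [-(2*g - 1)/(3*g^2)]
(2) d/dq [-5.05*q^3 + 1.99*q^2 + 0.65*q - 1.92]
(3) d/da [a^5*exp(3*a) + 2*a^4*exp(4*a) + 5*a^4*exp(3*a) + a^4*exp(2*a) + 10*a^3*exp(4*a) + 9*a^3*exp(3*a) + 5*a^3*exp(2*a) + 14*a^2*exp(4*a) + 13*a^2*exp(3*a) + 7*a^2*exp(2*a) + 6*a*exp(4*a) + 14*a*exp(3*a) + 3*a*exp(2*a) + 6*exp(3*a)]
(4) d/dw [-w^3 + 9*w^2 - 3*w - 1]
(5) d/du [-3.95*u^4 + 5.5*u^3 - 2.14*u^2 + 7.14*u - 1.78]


(1) = 2*(3 - 2*g)/(3*g^4)
(2) = -15.15*q^2 + 3.98*q + 0.65
(3) = (3*a^5*exp(a) + 8*a^4*exp(2*a) + 20*a^4*exp(a) + 2*a^4 + 48*a^3*exp(2*a) + 47*a^3*exp(a) + 14*a^3 + 86*a^2*exp(2*a) + 66*a^2*exp(a) + 29*a^2 + 52*a*exp(2*a) + 68*a*exp(a) + 20*a + 6*exp(2*a) + 32*exp(a) + 3)*exp(2*a)
(4) = -3*w^2 + 18*w - 3
(5) = -15.8*u^3 + 16.5*u^2 - 4.28*u + 7.14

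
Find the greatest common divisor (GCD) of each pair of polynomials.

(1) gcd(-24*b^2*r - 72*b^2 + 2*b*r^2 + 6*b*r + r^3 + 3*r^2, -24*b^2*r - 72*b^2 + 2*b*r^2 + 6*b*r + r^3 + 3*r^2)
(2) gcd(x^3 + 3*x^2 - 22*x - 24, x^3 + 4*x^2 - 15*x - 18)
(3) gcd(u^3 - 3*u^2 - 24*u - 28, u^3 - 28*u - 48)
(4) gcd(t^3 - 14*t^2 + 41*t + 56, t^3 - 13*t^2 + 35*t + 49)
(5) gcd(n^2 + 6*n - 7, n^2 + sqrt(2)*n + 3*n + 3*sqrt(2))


(1) = gcd((-4*b + r)*(6*b + r)*(r + 3), (-4*b + r)*(6*b + r)*(r + 3)) = -24*b^2*r - 72*b^2 + 2*b*r^2 + 6*b*r + r^3 + 3*r^2
(2) = x^2 + 7*x + 6
(3) = gcd((u - 7)*(u + 2)^2, (u - 6)*(u + 2)*(u + 4)) = u + 2
(4) = gcd((t - 8)*(t - 7)*(t + 1), (t - 7)^2*(t + 1)) = t^2 - 6*t - 7
(5) = 1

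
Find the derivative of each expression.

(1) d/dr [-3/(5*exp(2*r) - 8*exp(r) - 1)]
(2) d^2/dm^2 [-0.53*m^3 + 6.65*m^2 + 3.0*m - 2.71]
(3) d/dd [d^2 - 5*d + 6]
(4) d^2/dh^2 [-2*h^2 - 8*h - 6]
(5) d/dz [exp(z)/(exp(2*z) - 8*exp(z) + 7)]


(1) = (30*exp(r) - 24)*exp(r)/(-5*exp(2*r) + 8*exp(r) + 1)^2
(2) = 13.3 - 3.18*m
(3) = 2*d - 5
(4) = -4
(5) = (7 - exp(2*z))*exp(z)/(exp(4*z) - 16*exp(3*z) + 78*exp(2*z) - 112*exp(z) + 49)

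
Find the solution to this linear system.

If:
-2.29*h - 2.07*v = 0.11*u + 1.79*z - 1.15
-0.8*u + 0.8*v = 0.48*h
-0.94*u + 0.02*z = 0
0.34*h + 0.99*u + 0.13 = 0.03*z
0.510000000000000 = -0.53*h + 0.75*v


Then:
No Solution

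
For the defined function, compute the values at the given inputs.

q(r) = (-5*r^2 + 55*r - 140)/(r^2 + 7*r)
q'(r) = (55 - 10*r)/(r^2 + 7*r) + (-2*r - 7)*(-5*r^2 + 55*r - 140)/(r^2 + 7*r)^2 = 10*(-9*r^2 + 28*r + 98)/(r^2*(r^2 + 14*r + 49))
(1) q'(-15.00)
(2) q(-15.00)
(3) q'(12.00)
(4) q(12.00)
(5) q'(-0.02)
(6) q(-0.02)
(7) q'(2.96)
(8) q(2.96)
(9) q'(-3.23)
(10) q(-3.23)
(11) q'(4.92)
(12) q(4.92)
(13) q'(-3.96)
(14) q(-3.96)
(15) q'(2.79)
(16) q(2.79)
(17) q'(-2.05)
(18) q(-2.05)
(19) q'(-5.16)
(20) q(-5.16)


(1) = -1.63
(2) = -17.42
(3) = -0.17
(4) = -0.88
(5) = 49997.74
(6) = 1010.76
(7) = 1.17
(8) = -0.71
(9) = -5.82
(10) = 30.37
(11) = 0.05
(12) = 0.16
(13) = -10.63
(14) = 36.23
(15) = 1.42
(16) = -0.93
(17) = 0.27
(18) = 26.98
(19) = -31.74
(20) = 58.66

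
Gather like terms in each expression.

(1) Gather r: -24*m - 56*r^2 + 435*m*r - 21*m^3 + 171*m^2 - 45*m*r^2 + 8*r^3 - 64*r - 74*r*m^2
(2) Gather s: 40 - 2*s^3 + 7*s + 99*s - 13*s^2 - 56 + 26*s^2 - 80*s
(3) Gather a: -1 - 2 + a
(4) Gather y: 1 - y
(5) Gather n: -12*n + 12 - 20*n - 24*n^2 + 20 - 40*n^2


(1) = -21*m^3 + 171*m^2 - 24*m + 8*r^3 + r^2*(-45*m - 56) + r*(-74*m^2 + 435*m - 64)
(2) = -2*s^3 + 13*s^2 + 26*s - 16
(3) = a - 3
(4) = 1 - y
(5) = -64*n^2 - 32*n + 32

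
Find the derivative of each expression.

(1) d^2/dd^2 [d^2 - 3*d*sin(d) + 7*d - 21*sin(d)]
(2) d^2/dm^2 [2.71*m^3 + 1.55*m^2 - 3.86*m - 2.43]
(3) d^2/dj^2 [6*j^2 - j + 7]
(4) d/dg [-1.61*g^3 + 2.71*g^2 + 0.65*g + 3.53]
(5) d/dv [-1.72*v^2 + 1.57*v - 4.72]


(1) = 3*d*sin(d) + 21*sin(d) - 6*cos(d) + 2
(2) = 16.26*m + 3.1
(3) = 12
(4) = -4.83*g^2 + 5.42*g + 0.65
(5) = 1.57 - 3.44*v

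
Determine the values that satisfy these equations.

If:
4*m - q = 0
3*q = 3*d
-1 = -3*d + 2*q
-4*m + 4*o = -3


Then:
d = 1
m = 1/4
o = -1/2
q = 1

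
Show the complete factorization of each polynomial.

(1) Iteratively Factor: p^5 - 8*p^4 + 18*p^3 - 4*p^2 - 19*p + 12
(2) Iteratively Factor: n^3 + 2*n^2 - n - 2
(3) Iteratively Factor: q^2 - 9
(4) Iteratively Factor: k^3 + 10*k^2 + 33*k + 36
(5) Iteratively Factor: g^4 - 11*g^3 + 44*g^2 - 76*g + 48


(1) = (p - 3)*(p^4 - 5*p^3 + 3*p^2 + 5*p - 4) = (p - 3)*(p - 1)*(p^3 - 4*p^2 - p + 4) = (p - 4)*(p - 3)*(p - 1)*(p^2 - 1) = (p - 4)*(p - 3)*(p - 1)^2*(p + 1)
(2) = (n - 1)*(n^2 + 3*n + 2) = (n - 1)*(n + 1)*(n + 2)
(3) = (q + 3)*(q - 3)
(4) = (k + 3)*(k^2 + 7*k + 12) = (k + 3)*(k + 4)*(k + 3)
(5) = (g - 2)*(g^3 - 9*g^2 + 26*g - 24) = (g - 3)*(g - 2)*(g^2 - 6*g + 8) = (g - 4)*(g - 3)*(g - 2)*(g - 2)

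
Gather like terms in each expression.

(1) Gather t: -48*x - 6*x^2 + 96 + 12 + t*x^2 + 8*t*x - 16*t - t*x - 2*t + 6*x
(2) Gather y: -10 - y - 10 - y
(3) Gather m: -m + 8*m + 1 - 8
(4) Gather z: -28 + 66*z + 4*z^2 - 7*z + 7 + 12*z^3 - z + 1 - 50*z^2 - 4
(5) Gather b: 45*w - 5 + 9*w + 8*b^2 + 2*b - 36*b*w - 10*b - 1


(1) = t*(x^2 + 7*x - 18) - 6*x^2 - 42*x + 108
(2) = -2*y - 20
(3) = 7*m - 7
(4) = 12*z^3 - 46*z^2 + 58*z - 24
(5) = 8*b^2 + b*(-36*w - 8) + 54*w - 6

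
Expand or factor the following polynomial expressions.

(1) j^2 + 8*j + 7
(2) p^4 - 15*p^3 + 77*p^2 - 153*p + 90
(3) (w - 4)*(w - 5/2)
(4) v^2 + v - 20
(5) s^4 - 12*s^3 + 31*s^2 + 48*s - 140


(1) = (j + 1)*(j + 7)
(2) = (p - 6)*(p - 5)*(p - 3)*(p - 1)
(3) = w^2 - 13*w/2 + 10
(4) = (v - 4)*(v + 5)
(5) = (s - 7)*(s - 5)*(s - 2)*(s + 2)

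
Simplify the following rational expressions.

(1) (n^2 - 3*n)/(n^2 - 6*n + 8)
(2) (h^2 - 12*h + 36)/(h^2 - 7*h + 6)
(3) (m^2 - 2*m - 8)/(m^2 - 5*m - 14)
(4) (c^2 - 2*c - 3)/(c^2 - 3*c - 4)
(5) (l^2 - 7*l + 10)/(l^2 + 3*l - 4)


(1) = (n^2 - 3*n)/(n^2 - 6*n + 8)
(2) = (h - 6)/(h - 1)
(3) = (m - 4)/(m - 7)
(4) = (c - 3)/(c - 4)
(5) = (l^2 - 7*l + 10)/(l^2 + 3*l - 4)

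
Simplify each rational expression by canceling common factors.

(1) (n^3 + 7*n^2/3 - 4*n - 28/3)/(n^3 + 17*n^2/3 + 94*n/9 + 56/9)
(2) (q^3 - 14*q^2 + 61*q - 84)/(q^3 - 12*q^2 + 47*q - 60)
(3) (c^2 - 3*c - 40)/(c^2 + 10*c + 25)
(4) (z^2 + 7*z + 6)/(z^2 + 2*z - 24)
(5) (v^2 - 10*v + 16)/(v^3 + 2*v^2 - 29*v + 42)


(1) = (3*n - 6)/(3*n + 4)
(2) = (q - 7)/(q - 5)
(3) = (c - 8)/(c + 5)
(4) = (z + 1)/(z - 4)
(5) = (v - 8)/(v^2 + 4*v - 21)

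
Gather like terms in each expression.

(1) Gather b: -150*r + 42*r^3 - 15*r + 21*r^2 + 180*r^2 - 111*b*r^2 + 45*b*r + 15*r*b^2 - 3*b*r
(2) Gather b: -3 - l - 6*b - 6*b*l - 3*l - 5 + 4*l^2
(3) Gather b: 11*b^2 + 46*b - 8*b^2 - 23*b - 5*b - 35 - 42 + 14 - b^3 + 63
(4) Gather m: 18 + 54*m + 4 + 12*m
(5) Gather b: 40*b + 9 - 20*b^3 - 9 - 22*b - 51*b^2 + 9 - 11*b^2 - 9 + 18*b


(1) = 15*b^2*r + b*(-111*r^2 + 42*r) + 42*r^3 + 201*r^2 - 165*r
(2) = b*(-6*l - 6) + 4*l^2 - 4*l - 8
(3) = -b^3 + 3*b^2 + 18*b
(4) = 66*m + 22
(5) = -20*b^3 - 62*b^2 + 36*b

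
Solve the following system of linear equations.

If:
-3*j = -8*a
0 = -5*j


Then:
a = 0
j = 0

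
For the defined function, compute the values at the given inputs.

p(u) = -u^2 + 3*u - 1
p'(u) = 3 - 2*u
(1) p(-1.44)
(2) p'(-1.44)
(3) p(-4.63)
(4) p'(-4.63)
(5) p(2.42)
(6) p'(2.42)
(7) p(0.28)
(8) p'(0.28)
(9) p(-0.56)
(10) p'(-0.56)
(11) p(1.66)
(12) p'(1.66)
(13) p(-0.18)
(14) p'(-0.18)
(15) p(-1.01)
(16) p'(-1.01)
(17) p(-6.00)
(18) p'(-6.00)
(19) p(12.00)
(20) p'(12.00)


(1) = -7.39
(2) = 5.88
(3) = -36.33
(4) = 12.26
(5) = 0.40
(6) = -1.84
(7) = -0.24
(8) = 2.44
(9) = -2.99
(10) = 4.12
(11) = 1.22
(12) = -0.32
(13) = -1.57
(14) = 3.36
(15) = -5.05
(16) = 5.02
(17) = -55.00
(18) = 15.00
(19) = -109.00
(20) = -21.00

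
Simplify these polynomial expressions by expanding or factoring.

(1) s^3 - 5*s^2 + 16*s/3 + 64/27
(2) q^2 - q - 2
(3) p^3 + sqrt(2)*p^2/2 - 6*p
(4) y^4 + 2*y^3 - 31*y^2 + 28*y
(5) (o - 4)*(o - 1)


(1) = (s - 8/3)^2*(s + 1/3)
(2) = (q - 2)*(q + 1)
(3) = p*(p - 3*sqrt(2)/2)*(p + 2*sqrt(2))
(4) = y*(y - 4)*(y - 1)*(y + 7)
(5) = o^2 - 5*o + 4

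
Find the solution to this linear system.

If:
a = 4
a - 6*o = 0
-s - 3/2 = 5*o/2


Then:
a = 4
o = 2/3
s = -19/6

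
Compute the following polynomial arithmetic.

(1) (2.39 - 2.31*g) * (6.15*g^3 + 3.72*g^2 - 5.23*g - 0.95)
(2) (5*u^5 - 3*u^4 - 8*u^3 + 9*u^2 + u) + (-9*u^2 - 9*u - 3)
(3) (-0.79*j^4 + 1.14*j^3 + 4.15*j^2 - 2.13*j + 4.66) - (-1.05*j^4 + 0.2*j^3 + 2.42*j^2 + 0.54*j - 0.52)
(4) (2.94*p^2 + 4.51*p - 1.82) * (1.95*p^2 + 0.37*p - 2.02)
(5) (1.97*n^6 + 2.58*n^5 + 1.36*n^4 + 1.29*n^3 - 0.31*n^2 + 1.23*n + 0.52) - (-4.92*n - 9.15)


(1) = -14.2065*g^4 + 6.1053*g^3 + 20.9721*g^2 - 10.3052*g - 2.2705
(2) = 5*u^5 - 3*u^4 - 8*u^3 - 8*u - 3
(3) = 0.26*j^4 + 0.94*j^3 + 1.73*j^2 - 2.67*j + 5.18
(4) = 5.733*p^4 + 9.8823*p^3 - 7.8191*p^2 - 9.7836*p + 3.6764
(5) = 1.97*n^6 + 2.58*n^5 + 1.36*n^4 + 1.29*n^3 - 0.31*n^2 + 6.15*n + 9.67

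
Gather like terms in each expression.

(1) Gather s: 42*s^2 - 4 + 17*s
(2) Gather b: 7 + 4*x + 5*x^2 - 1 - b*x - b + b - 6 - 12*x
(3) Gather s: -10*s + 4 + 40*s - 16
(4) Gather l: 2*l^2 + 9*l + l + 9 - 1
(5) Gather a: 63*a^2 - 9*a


(1) = 42*s^2 + 17*s - 4
(2) = -b*x + 5*x^2 - 8*x
(3) = 30*s - 12
(4) = 2*l^2 + 10*l + 8
(5) = 63*a^2 - 9*a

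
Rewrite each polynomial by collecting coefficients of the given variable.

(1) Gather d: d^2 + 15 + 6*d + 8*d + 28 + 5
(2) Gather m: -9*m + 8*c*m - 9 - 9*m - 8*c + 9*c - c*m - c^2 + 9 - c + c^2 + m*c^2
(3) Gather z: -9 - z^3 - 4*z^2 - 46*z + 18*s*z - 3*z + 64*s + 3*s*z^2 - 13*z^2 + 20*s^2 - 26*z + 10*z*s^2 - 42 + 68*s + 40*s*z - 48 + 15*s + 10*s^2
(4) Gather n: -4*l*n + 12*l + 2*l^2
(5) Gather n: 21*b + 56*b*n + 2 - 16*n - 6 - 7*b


(1) = d^2 + 14*d + 48
(2) = m*(c^2 + 7*c - 18)
(3) = 30*s^2 + 147*s - z^3 + z^2*(3*s - 17) + z*(10*s^2 + 58*s - 75) - 99
(4) = 2*l^2 - 4*l*n + 12*l
(5) = 14*b + n*(56*b - 16) - 4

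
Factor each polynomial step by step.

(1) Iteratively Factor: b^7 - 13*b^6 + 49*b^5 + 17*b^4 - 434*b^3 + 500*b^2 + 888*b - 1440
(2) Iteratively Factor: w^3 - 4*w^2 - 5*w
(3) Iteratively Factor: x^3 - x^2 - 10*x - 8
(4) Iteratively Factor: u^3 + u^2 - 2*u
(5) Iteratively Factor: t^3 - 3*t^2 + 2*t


(1) = (b - 2)*(b^6 - 11*b^5 + 27*b^4 + 71*b^3 - 292*b^2 - 84*b + 720) = (b - 2)*(b + 2)*(b^5 - 13*b^4 + 53*b^3 - 35*b^2 - 222*b + 360) = (b - 3)*(b - 2)*(b + 2)*(b^4 - 10*b^3 + 23*b^2 + 34*b - 120) = (b - 4)*(b - 3)*(b - 2)*(b + 2)*(b^3 - 6*b^2 - b + 30) = (b - 4)*(b - 3)*(b - 2)*(b + 2)^2*(b^2 - 8*b + 15) = (b - 5)*(b - 4)*(b - 3)*(b - 2)*(b + 2)^2*(b - 3)
(2) = (w)*(w^2 - 4*w - 5) = w*(w + 1)*(w - 5)
(3) = (x + 1)*(x^2 - 2*x - 8) = (x + 1)*(x + 2)*(x - 4)
(4) = (u - 1)*(u^2 + 2*u) = u*(u - 1)*(u + 2)
(5) = (t)*(t^2 - 3*t + 2) = t*(t - 2)*(t - 1)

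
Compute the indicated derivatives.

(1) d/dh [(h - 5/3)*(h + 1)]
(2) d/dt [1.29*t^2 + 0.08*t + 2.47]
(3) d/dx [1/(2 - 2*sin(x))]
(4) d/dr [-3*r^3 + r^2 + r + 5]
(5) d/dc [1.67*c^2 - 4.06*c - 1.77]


(1) = 2*h - 2/3
(2) = 2.58*t + 0.08
(3) = cos(x)/(2*(sin(x) - 1)^2)
(4) = -9*r^2 + 2*r + 1
(5) = 3.34*c - 4.06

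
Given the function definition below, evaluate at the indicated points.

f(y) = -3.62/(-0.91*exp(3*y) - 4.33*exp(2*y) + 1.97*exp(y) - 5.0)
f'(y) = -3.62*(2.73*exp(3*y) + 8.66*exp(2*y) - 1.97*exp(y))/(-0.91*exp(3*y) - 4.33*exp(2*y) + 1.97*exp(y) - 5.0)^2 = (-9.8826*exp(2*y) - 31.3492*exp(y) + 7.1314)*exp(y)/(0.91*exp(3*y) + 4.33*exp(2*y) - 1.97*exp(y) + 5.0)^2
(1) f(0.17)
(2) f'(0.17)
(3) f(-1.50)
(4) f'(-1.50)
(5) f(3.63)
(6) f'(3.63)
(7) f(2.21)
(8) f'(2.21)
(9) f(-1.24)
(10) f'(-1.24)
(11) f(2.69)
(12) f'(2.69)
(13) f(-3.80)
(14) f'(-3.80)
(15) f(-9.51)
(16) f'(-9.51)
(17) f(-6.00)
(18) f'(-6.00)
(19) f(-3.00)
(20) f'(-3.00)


(1) = 0.35
(2) = -0.49
(3) = 0.76
(4) = -0.00
(5) = 0.00
(6) = -0.00
(7) = 0.00
(8) = -0.01
(9) = 0.75
(10) = -0.03
(11) = 0.00
(12) = -0.00
(13) = 0.73
(14) = 0.01
(15) = 0.72
(16) = 0.00
(17) = 0.72
(18) = 0.00
(19) = 0.74
(20) = 0.01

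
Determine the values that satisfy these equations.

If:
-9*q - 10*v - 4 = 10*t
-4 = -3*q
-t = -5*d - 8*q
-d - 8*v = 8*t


Then:
d = 64/5
q = 4/3
t = 224/3
v = -1144/15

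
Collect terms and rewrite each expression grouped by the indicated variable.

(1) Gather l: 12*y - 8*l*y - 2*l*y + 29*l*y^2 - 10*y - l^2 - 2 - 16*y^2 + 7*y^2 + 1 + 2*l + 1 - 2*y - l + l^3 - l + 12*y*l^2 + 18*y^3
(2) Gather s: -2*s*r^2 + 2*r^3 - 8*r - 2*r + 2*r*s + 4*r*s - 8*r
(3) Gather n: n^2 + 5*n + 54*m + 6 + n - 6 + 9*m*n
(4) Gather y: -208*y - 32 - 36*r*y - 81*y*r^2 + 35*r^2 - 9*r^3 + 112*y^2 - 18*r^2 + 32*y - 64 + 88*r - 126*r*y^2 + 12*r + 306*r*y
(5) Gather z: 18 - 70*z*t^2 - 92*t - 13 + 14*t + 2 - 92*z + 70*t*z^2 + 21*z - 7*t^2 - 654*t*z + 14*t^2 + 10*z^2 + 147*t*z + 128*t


(1) = l^3 + l^2*(12*y - 1) + l*(29*y^2 - 10*y) + 18*y^3 - 9*y^2
(2) = 2*r^3 - 18*r + s*(-2*r^2 + 6*r)
(3) = 54*m + n^2 + n*(9*m + 6)
(4) = -9*r^3 + 17*r^2 + 100*r + y^2*(112 - 126*r) + y*(-81*r^2 + 270*r - 176) - 96
(5) = 7*t^2 + 50*t + z^2*(70*t + 10) + z*(-70*t^2 - 507*t - 71) + 7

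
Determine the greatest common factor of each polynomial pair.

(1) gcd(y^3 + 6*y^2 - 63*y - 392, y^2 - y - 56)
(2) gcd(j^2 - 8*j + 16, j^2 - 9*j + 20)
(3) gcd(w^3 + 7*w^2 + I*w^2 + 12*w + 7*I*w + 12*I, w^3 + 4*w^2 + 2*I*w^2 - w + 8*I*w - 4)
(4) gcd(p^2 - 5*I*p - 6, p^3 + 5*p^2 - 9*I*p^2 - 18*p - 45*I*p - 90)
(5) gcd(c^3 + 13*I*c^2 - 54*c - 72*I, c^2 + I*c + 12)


(1) = y^2 - y - 56
(2) = j - 4
(3) = w^2 + w*(4 + I) + 4*I
(4) = gcd((p - 3*I)*(p - 2*I), (p + 5)*(p - 6*I)*(p - 3*I)) = p - 3*I
(5) = gcd((c + 3*I)*(c + 4*I)*(c + 6*I), (c - 3*I)*(c + 4*I)) = c + 4*I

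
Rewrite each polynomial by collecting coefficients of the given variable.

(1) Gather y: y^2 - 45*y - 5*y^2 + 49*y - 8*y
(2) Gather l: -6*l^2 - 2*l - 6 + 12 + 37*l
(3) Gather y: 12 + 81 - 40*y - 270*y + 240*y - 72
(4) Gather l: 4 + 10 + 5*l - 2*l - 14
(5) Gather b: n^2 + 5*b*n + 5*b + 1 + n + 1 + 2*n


(1) = -4*y^2 - 4*y
(2) = -6*l^2 + 35*l + 6
(3) = 21 - 70*y
(4) = 3*l
(5) = b*(5*n + 5) + n^2 + 3*n + 2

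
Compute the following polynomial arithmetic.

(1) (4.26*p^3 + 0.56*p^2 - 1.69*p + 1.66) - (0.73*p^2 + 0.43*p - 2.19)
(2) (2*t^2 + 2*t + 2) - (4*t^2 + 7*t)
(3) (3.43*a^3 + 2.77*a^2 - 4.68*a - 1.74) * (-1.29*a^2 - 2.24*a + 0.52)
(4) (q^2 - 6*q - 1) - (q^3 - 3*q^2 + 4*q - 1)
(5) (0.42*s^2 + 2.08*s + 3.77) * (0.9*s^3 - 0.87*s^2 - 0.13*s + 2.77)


(1) = 4.26*p^3 - 0.17*p^2 - 2.12*p + 3.85
(2) = -2*t^2 - 5*t + 2
(3) = -4.4247*a^5 - 11.2565*a^4 + 1.616*a^3 + 14.1682*a^2 + 1.464*a - 0.9048
(4) = -q^3 + 4*q^2 - 10*q
(5) = 0.378*s^5 + 1.5066*s^4 + 1.5288*s^3 - 2.3869*s^2 + 5.2715*s + 10.4429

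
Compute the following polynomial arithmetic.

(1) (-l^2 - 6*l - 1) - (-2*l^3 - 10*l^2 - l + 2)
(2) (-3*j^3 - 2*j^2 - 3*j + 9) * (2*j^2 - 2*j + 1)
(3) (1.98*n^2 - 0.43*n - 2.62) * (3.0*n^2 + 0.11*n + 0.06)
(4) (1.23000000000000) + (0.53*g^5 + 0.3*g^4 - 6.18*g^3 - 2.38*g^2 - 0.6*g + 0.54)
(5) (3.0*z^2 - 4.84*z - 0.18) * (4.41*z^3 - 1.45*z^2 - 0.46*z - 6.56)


(1) = 2*l^3 + 9*l^2 - 5*l - 3
(2) = -6*j^5 + 2*j^4 - 5*j^3 + 22*j^2 - 21*j + 9
(3) = 5.94*n^4 - 1.0722*n^3 - 7.7885*n^2 - 0.314*n - 0.1572
(4) = 0.53*g^5 + 0.3*g^4 - 6.18*g^3 - 2.38*g^2 - 0.6*g + 1.77
(5) = 13.23*z^5 - 25.6944*z^4 + 4.8442*z^3 - 17.1926*z^2 + 31.8332*z + 1.1808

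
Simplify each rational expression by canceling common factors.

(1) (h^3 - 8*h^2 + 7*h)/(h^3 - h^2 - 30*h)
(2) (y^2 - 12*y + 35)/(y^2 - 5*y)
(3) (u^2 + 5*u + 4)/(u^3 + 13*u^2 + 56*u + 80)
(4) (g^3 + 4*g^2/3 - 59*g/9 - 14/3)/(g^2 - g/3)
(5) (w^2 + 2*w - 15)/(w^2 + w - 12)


(1) = (h^2 - 8*h + 7)/(h^2 - h - 30)
(2) = (y - 7)/y
(3) = (u + 1)/(u^2 + 9*u + 20)
(4) = (9*g^3 + 12*g^2 - 59*g - 42)/(9*g^2 - 3*g)
(5) = (w + 5)/(w + 4)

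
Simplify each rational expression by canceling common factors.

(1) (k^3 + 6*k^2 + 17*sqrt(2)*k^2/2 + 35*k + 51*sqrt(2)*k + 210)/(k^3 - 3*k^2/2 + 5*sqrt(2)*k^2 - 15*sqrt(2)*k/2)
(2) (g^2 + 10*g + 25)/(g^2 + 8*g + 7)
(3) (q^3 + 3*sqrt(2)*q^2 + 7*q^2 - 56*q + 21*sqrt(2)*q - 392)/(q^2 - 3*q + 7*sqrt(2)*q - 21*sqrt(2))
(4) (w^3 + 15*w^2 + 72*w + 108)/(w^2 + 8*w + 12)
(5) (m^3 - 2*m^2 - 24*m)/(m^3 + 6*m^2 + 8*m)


(1) = (4*k^2 + k*(14*sqrt(2) + 24) + 84*sqrt(2))/(4*k^2 - 6*k)
(2) = (g^2 + 10*g + 25)/(g^2 + 8*g + 7)
(3) = (q^2 + q*(7 - 4*sqrt(2)) - 28*sqrt(2))/(q - 3)
(4) = (w^2 + 9*w + 18)/(w + 2)
(5) = (m - 6)/(m + 2)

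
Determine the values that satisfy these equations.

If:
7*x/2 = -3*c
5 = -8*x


Then:
c = 35/48
x = -5/8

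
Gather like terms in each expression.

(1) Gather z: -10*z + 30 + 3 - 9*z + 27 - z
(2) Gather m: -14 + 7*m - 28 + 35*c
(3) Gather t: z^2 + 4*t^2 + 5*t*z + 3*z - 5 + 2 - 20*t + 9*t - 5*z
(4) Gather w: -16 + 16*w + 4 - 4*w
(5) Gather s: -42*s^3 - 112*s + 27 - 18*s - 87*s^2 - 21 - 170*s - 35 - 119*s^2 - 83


(1) = 60 - 20*z
(2) = 35*c + 7*m - 42
(3) = 4*t^2 + t*(5*z - 11) + z^2 - 2*z - 3
(4) = 12*w - 12
(5) = -42*s^3 - 206*s^2 - 300*s - 112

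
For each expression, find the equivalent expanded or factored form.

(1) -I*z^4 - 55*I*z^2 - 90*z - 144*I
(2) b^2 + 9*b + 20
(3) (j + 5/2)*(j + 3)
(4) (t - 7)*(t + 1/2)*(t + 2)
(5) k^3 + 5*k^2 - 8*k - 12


(1) = (z - 6*I)*(z - 3*I)*(z + 8*I)*(-I*z + 1)
(2) = (b + 4)*(b + 5)
(3) = j^2 + 11*j/2 + 15/2
(4) = t^3 - 9*t^2/2 - 33*t/2 - 7
(5) = (k - 2)*(k + 1)*(k + 6)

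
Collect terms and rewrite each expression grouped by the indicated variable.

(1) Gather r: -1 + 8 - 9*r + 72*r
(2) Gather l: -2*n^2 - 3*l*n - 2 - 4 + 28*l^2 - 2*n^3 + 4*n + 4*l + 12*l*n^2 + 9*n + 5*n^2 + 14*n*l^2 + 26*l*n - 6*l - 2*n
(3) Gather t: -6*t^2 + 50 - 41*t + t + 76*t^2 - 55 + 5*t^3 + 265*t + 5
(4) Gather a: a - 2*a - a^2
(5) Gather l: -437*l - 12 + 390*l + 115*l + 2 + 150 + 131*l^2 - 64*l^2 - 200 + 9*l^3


(1) = 63*r + 7
(2) = l^2*(14*n + 28) + l*(12*n^2 + 23*n - 2) - 2*n^3 + 3*n^2 + 11*n - 6
(3) = 5*t^3 + 70*t^2 + 225*t
(4) = -a^2 - a
(5) = 9*l^3 + 67*l^2 + 68*l - 60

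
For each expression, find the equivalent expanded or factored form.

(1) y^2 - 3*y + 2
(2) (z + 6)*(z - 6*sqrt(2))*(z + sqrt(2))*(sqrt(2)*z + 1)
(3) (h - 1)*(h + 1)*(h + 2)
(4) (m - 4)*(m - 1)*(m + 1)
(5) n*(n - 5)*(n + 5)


(1) = (y - 2)*(y - 1)
(2) = sqrt(2)*z^4 - 9*z^3 + 6*sqrt(2)*z^3 - 54*z^2 - 17*sqrt(2)*z^2 - 102*sqrt(2)*z - 12*z - 72
(3) = h^3 + 2*h^2 - h - 2
(4) = m^3 - 4*m^2 - m + 4
(5) = n^3 - 25*n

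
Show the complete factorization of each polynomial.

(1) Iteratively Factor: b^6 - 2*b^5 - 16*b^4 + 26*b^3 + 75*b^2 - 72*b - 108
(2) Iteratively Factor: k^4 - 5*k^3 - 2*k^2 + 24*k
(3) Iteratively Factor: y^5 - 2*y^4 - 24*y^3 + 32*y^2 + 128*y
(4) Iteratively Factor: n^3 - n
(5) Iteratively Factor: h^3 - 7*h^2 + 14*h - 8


(1) = (b - 3)*(b^5 + b^4 - 13*b^3 - 13*b^2 + 36*b + 36) = (b - 3)*(b - 2)*(b^4 + 3*b^3 - 7*b^2 - 27*b - 18) = (b - 3)^2*(b - 2)*(b^3 + 6*b^2 + 11*b + 6) = (b - 3)^2*(b - 2)*(b + 1)*(b^2 + 5*b + 6) = (b - 3)^2*(b - 2)*(b + 1)*(b + 3)*(b + 2)
(2) = (k - 3)*(k^3 - 2*k^2 - 8*k) = (k - 3)*(k + 2)*(k^2 - 4*k) = (k - 4)*(k - 3)*(k + 2)*(k)
(3) = (y - 4)*(y^4 + 2*y^3 - 16*y^2 - 32*y) = (y - 4)^2*(y^3 + 6*y^2 + 8*y) = (y - 4)^2*(y + 4)*(y^2 + 2*y) = (y - 4)^2*(y + 2)*(y + 4)*(y)
(4) = (n - 1)*(n^2 + n) = n*(n - 1)*(n + 1)
(5) = (h - 4)*(h^2 - 3*h + 2) = (h - 4)*(h - 2)*(h - 1)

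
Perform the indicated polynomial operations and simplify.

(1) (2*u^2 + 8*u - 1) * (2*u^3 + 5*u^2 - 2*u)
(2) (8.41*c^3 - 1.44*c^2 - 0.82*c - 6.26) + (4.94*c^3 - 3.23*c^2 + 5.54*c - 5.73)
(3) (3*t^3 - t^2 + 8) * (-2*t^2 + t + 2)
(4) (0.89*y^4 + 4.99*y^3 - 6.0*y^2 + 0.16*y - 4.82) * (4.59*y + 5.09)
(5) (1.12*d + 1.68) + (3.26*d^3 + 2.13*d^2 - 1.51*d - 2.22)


(1) = 4*u^5 + 26*u^4 + 34*u^3 - 21*u^2 + 2*u
(2) = 13.35*c^3 - 4.67*c^2 + 4.72*c - 11.99
(3) = -6*t^5 + 5*t^4 + 5*t^3 - 18*t^2 + 8*t + 16
(4) = 4.0851*y^5 + 27.4342*y^4 - 2.1409*y^3 - 29.8056*y^2 - 21.3094*y - 24.5338
(5) = 3.26*d^3 + 2.13*d^2 - 0.39*d - 0.54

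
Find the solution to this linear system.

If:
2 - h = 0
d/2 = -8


Then:
d = -16
h = 2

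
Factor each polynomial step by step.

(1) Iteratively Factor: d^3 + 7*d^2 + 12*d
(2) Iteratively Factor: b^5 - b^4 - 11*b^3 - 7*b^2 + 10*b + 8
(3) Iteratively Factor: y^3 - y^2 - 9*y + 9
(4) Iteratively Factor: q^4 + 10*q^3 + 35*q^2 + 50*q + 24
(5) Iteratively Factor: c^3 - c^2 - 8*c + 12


(1) = (d)*(d^2 + 7*d + 12) = d*(d + 3)*(d + 4)
(2) = (b - 1)*(b^4 - 11*b^2 - 18*b - 8) = (b - 4)*(b - 1)*(b^3 + 4*b^2 + 5*b + 2) = (b - 4)*(b - 1)*(b + 2)*(b^2 + 2*b + 1) = (b - 4)*(b - 1)*(b + 1)*(b + 2)*(b + 1)
(3) = (y - 1)*(y^2 - 9) = (y - 1)*(y + 3)*(y - 3)
(4) = (q + 2)*(q^3 + 8*q^2 + 19*q + 12) = (q + 2)*(q + 3)*(q^2 + 5*q + 4) = (q + 2)*(q + 3)*(q + 4)*(q + 1)
(5) = (c - 2)*(c^2 + c - 6) = (c - 2)*(c + 3)*(c - 2)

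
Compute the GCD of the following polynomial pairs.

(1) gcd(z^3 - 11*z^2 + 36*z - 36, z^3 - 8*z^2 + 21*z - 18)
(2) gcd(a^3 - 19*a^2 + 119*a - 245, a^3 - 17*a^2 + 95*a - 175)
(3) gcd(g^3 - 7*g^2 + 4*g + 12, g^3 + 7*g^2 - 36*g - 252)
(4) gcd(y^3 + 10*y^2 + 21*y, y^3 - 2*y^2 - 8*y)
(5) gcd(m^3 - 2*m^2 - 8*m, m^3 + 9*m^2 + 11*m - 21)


(1) = gcd((z - 6)*(z - 3)*(z - 2), (z - 3)^2*(z - 2)) = z^2 - 5*z + 6
(2) = gcd((a - 7)^2*(a - 5), (a - 7)*(a - 5)^2) = a^2 - 12*a + 35
(3) = gcd((g - 6)*(g - 2)*(g + 1), (g - 6)*(g + 6)*(g + 7)) = g - 6
(4) = y
(5) = gcd(m*(m - 4)*(m + 2), (m - 1)*(m + 3)*(m + 7)) = 1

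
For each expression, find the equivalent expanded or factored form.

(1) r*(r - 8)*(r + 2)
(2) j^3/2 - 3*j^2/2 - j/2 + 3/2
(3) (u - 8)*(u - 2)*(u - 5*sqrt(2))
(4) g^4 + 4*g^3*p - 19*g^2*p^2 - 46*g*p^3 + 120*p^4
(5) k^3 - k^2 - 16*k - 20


(1) = r^3 - 6*r^2 - 16*r
(2) = (j/2 + 1/2)*(j - 3)*(j - 1)
(3) = u^3 - 10*u^2 - 5*sqrt(2)*u^2 + 16*u + 50*sqrt(2)*u - 80*sqrt(2)
(4) = (g - 3*p)*(g - 2*p)*(g + 4*p)*(g + 5*p)
(5) = (k - 5)*(k + 2)^2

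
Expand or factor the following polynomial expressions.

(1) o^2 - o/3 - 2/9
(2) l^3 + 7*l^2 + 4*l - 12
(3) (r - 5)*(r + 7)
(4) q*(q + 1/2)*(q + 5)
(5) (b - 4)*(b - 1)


(1) = (o - 2/3)*(o + 1/3)
(2) = (l - 1)*(l + 2)*(l + 6)
(3) = r^2 + 2*r - 35
(4) = q^3 + 11*q^2/2 + 5*q/2
(5) = b^2 - 5*b + 4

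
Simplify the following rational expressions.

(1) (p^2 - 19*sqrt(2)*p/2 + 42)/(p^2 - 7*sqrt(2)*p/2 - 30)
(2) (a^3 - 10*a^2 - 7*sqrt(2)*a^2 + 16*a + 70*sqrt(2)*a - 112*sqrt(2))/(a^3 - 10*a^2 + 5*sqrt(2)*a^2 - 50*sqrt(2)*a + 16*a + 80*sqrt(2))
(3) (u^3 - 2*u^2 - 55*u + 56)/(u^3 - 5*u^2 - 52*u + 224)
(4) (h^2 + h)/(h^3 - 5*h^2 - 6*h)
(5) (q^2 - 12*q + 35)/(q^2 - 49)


(1) = (4*p - 14*sqrt(2))/(4*p + 10*sqrt(2))
(2) = (a - 7*sqrt(2))/(a + 5*sqrt(2))
(3) = (u - 1)/(u - 4)
(4) = 1/(h - 6)
(5) = (q - 5)/(q + 7)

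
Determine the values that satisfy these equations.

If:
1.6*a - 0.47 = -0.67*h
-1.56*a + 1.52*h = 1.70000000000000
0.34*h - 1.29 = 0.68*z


Then:
a = -0.12
h = 0.99
z = -1.40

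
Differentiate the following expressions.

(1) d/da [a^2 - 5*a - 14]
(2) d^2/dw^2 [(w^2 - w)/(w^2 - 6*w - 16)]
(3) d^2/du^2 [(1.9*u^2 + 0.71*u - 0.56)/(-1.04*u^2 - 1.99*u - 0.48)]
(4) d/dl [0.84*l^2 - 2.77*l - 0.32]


(1) = 2*a - 5
(2) = 2*(5*w^3 + 48*w^2 - 48*w + 352)/(w^6 - 18*w^5 + 60*w^4 + 360*w^3 - 960*w^2 - 4608*w - 4096)
(3) = (6.328608*u^3 + 9.325056*u^2 + 9.080448*u + 4.357072)/(1.124864*u^6 + 6.457152*u^5 + 13.913016*u^4 + 13.841047*u^3 + 6.421392*u^2 + 1.375488*u + 0.110592)
(4) = 1.68*l - 2.77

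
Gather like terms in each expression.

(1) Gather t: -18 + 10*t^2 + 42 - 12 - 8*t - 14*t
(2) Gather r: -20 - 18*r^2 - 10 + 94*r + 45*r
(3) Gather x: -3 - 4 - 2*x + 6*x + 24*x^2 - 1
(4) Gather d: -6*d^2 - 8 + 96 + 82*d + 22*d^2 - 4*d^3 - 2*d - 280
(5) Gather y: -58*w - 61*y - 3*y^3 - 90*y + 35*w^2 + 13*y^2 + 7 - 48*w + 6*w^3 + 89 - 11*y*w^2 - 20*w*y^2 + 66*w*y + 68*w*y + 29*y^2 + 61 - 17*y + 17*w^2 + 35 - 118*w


(1) = 10*t^2 - 22*t + 12
(2) = -18*r^2 + 139*r - 30
(3) = 24*x^2 + 4*x - 8
(4) = -4*d^3 + 16*d^2 + 80*d - 192
(5) = 6*w^3 + 52*w^2 - 224*w - 3*y^3 + y^2*(42 - 20*w) + y*(-11*w^2 + 134*w - 168) + 192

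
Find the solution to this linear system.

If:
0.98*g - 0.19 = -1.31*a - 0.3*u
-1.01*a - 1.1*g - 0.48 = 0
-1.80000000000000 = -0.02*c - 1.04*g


Then:
a = 1.50576241134752 - 0.731382978723404*u
c = 184.584219858156 - 34.9202127659574*u
g = 0.671542553191489*u - 1.81892730496454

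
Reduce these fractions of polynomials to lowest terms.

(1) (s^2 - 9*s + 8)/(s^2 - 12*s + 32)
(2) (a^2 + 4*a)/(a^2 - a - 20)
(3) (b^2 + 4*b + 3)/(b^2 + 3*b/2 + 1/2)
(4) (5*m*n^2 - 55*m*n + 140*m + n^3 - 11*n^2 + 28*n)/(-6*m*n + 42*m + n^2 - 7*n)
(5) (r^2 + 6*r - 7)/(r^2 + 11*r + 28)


(1) = (s - 1)/(s - 4)
(2) = a/(a - 5)
(3) = (2*b + 6)/(2*b + 1)
(4) = (-5*m*n + 20*m - n^2 + 4*n)/(6*m - n)
(5) = (r - 1)/(r + 4)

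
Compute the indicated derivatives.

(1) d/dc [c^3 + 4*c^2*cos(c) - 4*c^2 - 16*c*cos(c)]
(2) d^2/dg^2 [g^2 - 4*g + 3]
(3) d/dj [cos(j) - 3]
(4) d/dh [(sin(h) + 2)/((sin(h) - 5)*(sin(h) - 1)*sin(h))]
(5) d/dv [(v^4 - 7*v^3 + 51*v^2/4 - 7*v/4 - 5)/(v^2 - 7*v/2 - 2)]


(1) = -4*c^2*sin(c) + 3*c^2 + 16*c*sin(c) + 8*c*cos(c) - 8*c - 16*cos(c)
(2) = 2
(3) = -sin(j)
(4) = 2*(-sin(h)^3 + 12*sin(h) - 5)*cos(h)/((sin(h) - 5)^2*(sin(h) - 1)^2*sin(h)^2)
(5) = 2*v - 7/2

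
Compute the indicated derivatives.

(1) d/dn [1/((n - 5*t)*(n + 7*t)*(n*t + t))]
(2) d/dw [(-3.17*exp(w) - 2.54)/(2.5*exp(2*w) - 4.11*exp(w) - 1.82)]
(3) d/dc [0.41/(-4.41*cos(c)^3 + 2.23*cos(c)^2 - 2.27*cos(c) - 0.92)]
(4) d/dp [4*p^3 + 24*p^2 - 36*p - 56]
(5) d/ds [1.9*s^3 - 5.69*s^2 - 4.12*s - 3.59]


(1) = (-(n + 1)*(n - 5*t) - (n + 1)*(n + 7*t) - (n - 5*t)*(n + 7*t))/(t*(n + 1)^2*(n - 5*t)^2*(n + 7*t)^2)
(2) = (7.925*exp(2*w) + 12.7*exp(w) - 4.67)*exp(w)/(6.25*exp(4*w) - 20.55*exp(3*w) + 7.7921*exp(2*w) + 14.9604*exp(w) + 3.3124)
(3) = (-5.4243*cos(c)^2 + 1.8286*cos(c) - 0.9307)*sin(c)/(4.41*cos(c)^3 - 2.23*cos(c)^2 + 2.27*cos(c) + 0.92)^2
(4) = 12*p^2 + 48*p - 36
(5) = 5.7*s^2 - 11.38*s - 4.12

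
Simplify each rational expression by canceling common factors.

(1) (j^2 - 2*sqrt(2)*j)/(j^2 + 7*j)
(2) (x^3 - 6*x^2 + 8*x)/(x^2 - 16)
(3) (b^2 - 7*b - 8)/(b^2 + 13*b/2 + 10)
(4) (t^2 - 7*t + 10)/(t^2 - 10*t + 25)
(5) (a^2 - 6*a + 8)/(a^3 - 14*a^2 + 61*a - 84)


(1) = (j - 2*sqrt(2))/(j + 7)
(2) = (x^2 - 2*x)/(x + 4)
(3) = (2*b^2 - 14*b - 16)/(2*b^2 + 13*b + 20)
(4) = (t - 2)/(t - 5)
(5) = (a - 2)/(a^2 - 10*a + 21)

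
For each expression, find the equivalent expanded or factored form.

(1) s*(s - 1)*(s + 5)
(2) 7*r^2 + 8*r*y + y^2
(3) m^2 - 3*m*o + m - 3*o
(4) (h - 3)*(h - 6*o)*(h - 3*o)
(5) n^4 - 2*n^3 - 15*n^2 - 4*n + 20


(1) = s^3 + 4*s^2 - 5*s
(2) = (r + y)*(7*r + y)
(3) = (m + 1)*(m - 3*o)
(4) = h^3 - 9*h^2*o - 3*h^2 + 18*h*o^2 + 27*h*o - 54*o^2
(5) = (n - 5)*(n - 1)*(n + 2)^2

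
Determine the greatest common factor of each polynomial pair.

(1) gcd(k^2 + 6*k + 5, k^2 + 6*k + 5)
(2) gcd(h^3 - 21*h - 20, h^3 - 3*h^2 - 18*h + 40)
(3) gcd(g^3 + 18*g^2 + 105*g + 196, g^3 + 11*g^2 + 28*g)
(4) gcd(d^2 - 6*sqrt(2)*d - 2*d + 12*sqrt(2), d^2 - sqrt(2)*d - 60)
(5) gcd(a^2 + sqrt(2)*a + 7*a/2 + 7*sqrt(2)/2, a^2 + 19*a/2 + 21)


(1) = k^2 + 6*k + 5
(2) = h^2 - h - 20
(3) = g^2 + 11*g + 28
(4) = gcd((d - 2)*(d - 6*sqrt(2)), (d - 6*sqrt(2))*(d + 5*sqrt(2))) = d - 6*sqrt(2)
(5) = gcd((a + 7/2)*(a + sqrt(2)), (a + 7/2)*(a + 6)) = a + 7/2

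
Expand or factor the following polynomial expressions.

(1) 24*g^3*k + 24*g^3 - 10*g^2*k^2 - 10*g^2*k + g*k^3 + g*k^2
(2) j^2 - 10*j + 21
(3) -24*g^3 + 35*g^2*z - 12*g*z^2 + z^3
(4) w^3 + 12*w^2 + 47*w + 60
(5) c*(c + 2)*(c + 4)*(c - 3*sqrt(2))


(1) = (-6*g + k)*(-4*g + k)*(g*k + g)
(2) = (j - 7)*(j - 3)
(3) = (-8*g + z)*(-3*g + z)*(-g + z)
(4) = (w + 3)*(w + 4)*(w + 5)
(5) = c^4 - 3*sqrt(2)*c^3 + 6*c^3 - 18*sqrt(2)*c^2 + 8*c^2 - 24*sqrt(2)*c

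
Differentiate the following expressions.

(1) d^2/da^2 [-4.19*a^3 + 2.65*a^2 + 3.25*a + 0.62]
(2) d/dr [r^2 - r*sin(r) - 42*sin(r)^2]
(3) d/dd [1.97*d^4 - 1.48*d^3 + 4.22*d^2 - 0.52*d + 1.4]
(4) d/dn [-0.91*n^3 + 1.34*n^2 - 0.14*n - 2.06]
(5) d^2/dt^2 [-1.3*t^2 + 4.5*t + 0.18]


(1) = 5.3 - 25.14*a
(2) = -r*cos(r) + 2*r - sin(r) - 42*sin(2*r)
(3) = 7.88*d^3 - 4.44*d^2 + 8.44*d - 0.52
(4) = -2.73*n^2 + 2.68*n - 0.14
(5) = -2.60000000000000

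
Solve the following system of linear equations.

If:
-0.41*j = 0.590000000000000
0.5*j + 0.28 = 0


Then:
No Solution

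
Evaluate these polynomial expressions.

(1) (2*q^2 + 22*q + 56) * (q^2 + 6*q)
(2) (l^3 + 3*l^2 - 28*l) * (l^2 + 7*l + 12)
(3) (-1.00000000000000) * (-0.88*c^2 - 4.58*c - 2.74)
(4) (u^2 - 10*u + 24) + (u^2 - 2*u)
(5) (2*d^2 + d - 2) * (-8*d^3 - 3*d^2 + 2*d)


(1) = 2*q^4 + 34*q^3 + 188*q^2 + 336*q
(2) = l^5 + 10*l^4 + 5*l^3 - 160*l^2 - 336*l
(3) = 0.88*c^2 + 4.58*c + 2.74
(4) = 2*u^2 - 12*u + 24
(5) = -16*d^5 - 14*d^4 + 17*d^3 + 8*d^2 - 4*d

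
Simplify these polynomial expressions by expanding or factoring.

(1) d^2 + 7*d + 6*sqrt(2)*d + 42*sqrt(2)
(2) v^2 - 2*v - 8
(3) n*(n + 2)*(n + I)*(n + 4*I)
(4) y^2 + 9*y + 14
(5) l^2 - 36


(1) = (d + 7)*(d + 6*sqrt(2))
(2) = (v - 4)*(v + 2)
(3) = n^4 + 2*n^3 + 5*I*n^3 - 4*n^2 + 10*I*n^2 - 8*n
(4) = (y + 2)*(y + 7)
(5) = (l - 6)*(l + 6)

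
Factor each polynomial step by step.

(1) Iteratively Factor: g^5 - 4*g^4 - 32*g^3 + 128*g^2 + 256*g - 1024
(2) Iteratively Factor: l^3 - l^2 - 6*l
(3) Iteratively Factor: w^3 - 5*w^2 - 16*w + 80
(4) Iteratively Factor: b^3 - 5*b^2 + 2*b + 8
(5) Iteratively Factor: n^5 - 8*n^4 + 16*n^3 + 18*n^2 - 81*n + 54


(1) = (g - 4)*(g^4 - 32*g^2 + 256) = (g - 4)^2*(g^3 + 4*g^2 - 16*g - 64) = (g - 4)^2*(g + 4)*(g^2 - 16) = (g - 4)^3*(g + 4)*(g + 4)
(2) = (l - 3)*(l^2 + 2*l) = (l - 3)*(l + 2)*(l)
(3) = (w - 4)*(w^2 - w - 20) = (w - 5)*(w - 4)*(w + 4)
(4) = (b + 1)*(b^2 - 6*b + 8) = (b - 2)*(b + 1)*(b - 4)
(5) = (n - 3)*(n^4 - 5*n^3 + n^2 + 21*n - 18) = (n - 3)^2*(n^3 - 2*n^2 - 5*n + 6) = (n - 3)^2*(n + 2)*(n^2 - 4*n + 3) = (n - 3)^3*(n + 2)*(n - 1)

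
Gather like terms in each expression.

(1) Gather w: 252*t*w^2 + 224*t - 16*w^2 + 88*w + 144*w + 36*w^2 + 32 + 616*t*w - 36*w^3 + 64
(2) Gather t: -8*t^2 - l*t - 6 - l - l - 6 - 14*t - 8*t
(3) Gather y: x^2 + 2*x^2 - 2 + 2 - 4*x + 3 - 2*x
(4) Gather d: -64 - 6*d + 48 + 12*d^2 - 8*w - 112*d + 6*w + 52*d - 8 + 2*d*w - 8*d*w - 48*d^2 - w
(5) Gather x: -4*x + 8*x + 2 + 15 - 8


(1) = 224*t - 36*w^3 + w^2*(252*t + 20) + w*(616*t + 232) + 96
(2) = -2*l - 8*t^2 + t*(-l - 22) - 12
(3) = 3*x^2 - 6*x + 3
(4) = -36*d^2 + d*(-6*w - 66) - 3*w - 24
(5) = 4*x + 9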